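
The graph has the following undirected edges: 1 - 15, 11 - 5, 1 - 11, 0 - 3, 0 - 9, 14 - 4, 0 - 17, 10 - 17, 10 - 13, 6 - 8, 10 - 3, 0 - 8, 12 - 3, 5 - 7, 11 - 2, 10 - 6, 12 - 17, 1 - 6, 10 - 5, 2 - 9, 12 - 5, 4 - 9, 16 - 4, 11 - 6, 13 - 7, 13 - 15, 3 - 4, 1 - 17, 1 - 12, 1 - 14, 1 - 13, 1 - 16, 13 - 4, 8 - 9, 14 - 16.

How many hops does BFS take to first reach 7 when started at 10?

Level 0: 10
Level 1: 3, 5, 6, 13, 17
Level 2: 0, 1, 4, 7, 8, 11, 12, 15
Level 3: 2, 9, 14, 16
7 first appears at level 2.

2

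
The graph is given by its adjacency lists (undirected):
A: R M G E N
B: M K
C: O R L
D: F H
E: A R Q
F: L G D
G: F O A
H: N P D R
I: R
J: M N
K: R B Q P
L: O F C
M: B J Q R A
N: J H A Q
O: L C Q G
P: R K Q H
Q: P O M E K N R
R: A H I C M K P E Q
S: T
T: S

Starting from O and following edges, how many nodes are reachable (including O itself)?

BFS from O visits: O, C, G, L, Q, R, A, F, E, K, M, N, P, H, I, D, B, J
Reachable nodes: 18 of 20 total.

18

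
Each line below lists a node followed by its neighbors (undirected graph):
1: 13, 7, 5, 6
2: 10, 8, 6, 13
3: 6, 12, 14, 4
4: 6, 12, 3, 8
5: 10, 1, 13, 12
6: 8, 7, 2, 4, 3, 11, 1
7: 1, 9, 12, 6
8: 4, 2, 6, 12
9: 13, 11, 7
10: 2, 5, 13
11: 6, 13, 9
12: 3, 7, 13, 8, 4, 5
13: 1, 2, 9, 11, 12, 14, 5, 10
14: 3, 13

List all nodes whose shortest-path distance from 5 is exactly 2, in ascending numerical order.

Level 0: 5
Level 1: 1, 10, 12, 13
Level 2: 2, 3, 4, 6, 7, 8, 9, 11, 14

2, 3, 4, 6, 7, 8, 9, 11, 14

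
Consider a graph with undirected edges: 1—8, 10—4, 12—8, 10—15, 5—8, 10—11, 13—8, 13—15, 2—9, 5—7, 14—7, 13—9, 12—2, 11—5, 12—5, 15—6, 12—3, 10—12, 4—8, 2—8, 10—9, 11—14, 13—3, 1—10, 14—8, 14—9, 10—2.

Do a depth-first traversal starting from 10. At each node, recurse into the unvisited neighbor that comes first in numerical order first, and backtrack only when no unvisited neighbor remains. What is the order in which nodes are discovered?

Visit 10
10 → 1
1 → 8
8 → 2
2 → 9
9 → 13
13 → 3
3 → 12
12 → 5
5 → 7
7 → 14
14 → 11
13 → 15
15 → 6
8 → 4

10 1 8 2 9 13 3 12 5 7 14 11 15 6 4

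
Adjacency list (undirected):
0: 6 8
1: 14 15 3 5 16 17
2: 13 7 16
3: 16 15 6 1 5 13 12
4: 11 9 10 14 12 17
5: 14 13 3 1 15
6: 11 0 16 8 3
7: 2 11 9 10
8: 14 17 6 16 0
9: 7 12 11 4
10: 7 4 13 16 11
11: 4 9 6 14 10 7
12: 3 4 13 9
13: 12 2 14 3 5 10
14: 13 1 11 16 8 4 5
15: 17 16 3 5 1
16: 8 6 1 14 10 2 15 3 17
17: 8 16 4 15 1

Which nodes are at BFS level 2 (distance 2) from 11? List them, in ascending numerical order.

0, 1, 2, 3, 5, 8, 12, 13, 16, 17

Level 0: 11
Level 1: 4, 6, 7, 9, 10, 14
Level 2: 0, 1, 2, 3, 5, 8, 12, 13, 16, 17
Level 3: 15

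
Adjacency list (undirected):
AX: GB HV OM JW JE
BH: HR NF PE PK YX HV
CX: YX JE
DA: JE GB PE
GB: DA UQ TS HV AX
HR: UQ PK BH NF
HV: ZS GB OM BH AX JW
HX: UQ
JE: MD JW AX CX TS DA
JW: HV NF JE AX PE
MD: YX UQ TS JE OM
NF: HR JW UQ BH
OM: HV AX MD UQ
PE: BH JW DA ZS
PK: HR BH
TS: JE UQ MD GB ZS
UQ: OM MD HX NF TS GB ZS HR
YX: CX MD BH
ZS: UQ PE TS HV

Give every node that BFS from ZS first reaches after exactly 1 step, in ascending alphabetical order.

Level 0: ZS
Level 1: HV, PE, TS, UQ
Level 2: AX, BH, DA, GB, HR, HX, JE, JW, MD, NF, OM
Level 3: CX, PK, YX

HV, PE, TS, UQ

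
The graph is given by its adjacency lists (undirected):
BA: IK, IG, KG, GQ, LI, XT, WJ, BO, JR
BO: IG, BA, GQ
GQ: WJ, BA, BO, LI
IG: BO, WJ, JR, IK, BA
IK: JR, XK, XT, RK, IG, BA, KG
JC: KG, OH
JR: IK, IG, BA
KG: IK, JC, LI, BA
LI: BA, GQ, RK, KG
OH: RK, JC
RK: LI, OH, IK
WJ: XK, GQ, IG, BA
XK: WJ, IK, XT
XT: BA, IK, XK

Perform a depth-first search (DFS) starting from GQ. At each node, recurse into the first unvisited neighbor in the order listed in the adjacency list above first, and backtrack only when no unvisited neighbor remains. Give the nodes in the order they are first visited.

Visit GQ
GQ → WJ
WJ → XK
XK → IK
IK → JR
JR → IG
IG → BO
BO → BA
BA → KG
KG → JC
JC → OH
OH → RK
RK → LI
BA → XT

GQ -> WJ -> XK -> IK -> JR -> IG -> BO -> BA -> KG -> JC -> OH -> RK -> LI -> XT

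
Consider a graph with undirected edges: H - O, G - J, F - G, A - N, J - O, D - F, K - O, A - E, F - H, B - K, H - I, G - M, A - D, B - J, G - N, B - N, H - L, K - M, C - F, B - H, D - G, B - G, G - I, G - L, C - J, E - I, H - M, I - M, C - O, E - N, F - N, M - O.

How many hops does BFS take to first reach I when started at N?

Level 0: N
Level 1: A, B, E, F, G
Level 2: C, D, H, I, J, K, L, M
Level 3: O
I first appears at level 2.

2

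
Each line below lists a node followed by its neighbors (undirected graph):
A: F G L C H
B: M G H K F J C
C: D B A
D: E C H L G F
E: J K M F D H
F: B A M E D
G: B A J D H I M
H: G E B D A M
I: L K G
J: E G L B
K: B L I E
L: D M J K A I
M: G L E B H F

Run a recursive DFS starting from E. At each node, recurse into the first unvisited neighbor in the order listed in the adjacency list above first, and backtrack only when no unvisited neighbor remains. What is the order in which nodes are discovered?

E, J, G, B, M, L, D, C, A, F, H, K, I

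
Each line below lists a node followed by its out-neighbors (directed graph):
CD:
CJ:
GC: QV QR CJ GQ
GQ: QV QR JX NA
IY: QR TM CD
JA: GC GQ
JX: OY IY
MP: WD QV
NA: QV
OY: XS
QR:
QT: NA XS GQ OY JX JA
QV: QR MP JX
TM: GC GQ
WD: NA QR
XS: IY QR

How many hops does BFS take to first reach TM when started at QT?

3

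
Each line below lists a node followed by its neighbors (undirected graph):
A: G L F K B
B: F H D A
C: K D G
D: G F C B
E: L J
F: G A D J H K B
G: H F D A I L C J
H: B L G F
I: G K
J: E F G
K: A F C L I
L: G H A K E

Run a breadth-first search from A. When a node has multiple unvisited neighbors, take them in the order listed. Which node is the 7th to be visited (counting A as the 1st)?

H

Visit A; enqueue G, L, F, K, B → queue [G, L, F, K, B]
Visit G; enqueue H, D, I, C, J → queue [L, F, K, B, H, D, I, C, J]
Visit L; enqueue E → queue [F, K, B, H, D, I, C, J, E]
Visit F → queue [K, B, H, D, I, C, J, E]
Visit K → queue [B, H, D, I, C, J, E]
Visit B → queue [H, D, I, C, J, E]
Visit H → queue [D, I, C, J, E]
Visit D → queue [I, C, J, E]
Visit I → queue [C, J, E]
Visit C → queue [J, E]
Visit J → queue [E]
Visit E → queue []

Visit order: A, G, L, F, K, B, H, D, I, C, J, E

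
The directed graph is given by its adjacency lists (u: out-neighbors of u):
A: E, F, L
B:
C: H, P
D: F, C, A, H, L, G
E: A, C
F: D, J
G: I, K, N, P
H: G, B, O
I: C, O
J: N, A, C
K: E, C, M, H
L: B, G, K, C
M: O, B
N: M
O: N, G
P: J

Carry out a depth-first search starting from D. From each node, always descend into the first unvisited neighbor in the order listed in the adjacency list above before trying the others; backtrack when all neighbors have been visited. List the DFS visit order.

Visit D
D → F
F → J
J → N
N → M
M → O
O → G
G → I
I → C
C → H
H → B
C → P
G → K
K → E
E → A
A → L

D F J N M O G I C H B P K E A L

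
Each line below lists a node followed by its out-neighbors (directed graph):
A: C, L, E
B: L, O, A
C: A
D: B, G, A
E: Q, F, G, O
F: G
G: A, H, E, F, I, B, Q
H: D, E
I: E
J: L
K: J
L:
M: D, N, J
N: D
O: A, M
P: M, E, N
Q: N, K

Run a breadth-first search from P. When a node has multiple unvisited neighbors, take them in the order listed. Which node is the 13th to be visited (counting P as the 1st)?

Visit P; enqueue M, E, N → queue [M, E, N]
Visit M; enqueue D, J → queue [E, N, D, J]
Visit E; enqueue Q, F, G, O → queue [N, D, J, Q, F, G, O]
Visit N → queue [D, J, Q, F, G, O]
Visit D; enqueue B, A → queue [J, Q, F, G, O, B, A]
Visit J; enqueue L → queue [Q, F, G, O, B, A, L]
Visit Q; enqueue K → queue [F, G, O, B, A, L, K]
Visit F → queue [G, O, B, A, L, K]
Visit G; enqueue H, I → queue [O, B, A, L, K, H, I]
Visit O → queue [B, A, L, K, H, I]
Visit B → queue [A, L, K, H, I]
Visit A; enqueue C → queue [L, K, H, I, C]
Visit L → queue [K, H, I, C]
Visit K → queue [H, I, C]
Visit H → queue [I, C]
Visit I → queue [C]
Visit C → queue []

Visit order: P, M, E, N, D, J, Q, F, G, O, B, A, L, K, H, I, C

L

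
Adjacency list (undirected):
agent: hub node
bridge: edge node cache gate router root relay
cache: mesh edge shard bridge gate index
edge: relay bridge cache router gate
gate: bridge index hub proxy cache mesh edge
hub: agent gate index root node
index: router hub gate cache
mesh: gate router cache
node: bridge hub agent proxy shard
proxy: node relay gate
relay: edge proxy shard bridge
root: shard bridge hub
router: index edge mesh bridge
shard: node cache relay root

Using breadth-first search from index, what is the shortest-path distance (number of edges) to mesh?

Level 0: index
Level 1: cache, gate, hub, router
Level 2: agent, bridge, edge, mesh, node, proxy, root, shard
Level 3: relay
mesh first appears at level 2.

2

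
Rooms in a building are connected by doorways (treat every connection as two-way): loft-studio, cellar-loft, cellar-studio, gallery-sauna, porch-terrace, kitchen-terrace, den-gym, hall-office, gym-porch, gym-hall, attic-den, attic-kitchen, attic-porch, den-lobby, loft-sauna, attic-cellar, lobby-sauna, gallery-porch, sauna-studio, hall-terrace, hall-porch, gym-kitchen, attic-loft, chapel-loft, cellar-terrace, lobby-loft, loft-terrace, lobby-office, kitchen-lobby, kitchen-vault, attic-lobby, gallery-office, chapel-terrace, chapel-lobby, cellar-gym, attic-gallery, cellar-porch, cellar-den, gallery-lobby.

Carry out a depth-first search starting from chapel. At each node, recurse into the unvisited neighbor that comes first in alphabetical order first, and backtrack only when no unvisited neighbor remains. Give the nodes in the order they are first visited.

chapel -> lobby -> attic -> cellar -> den -> gym -> hall -> office -> gallery -> porch -> terrace -> kitchen -> vault -> loft -> sauna -> studio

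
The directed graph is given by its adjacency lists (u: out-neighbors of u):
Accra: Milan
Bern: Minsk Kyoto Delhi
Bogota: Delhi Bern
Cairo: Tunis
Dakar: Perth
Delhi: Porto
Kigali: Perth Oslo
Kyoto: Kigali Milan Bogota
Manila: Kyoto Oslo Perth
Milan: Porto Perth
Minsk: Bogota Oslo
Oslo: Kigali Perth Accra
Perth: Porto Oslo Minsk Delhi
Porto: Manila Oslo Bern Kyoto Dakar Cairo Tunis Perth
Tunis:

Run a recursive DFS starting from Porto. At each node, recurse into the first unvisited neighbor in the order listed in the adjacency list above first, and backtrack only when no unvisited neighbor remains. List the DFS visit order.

Porto Manila Kyoto Kigali Perth Oslo Accra Milan Minsk Bogota Delhi Bern Dakar Cairo Tunis

Visit Porto
Porto → Manila
Manila → Kyoto
Kyoto → Kigali
Kigali → Perth
Perth → Oslo
Oslo → Accra
Accra → Milan
Perth → Minsk
Minsk → Bogota
Bogota → Delhi
Bogota → Bern
Porto → Dakar
Porto → Cairo
Cairo → Tunis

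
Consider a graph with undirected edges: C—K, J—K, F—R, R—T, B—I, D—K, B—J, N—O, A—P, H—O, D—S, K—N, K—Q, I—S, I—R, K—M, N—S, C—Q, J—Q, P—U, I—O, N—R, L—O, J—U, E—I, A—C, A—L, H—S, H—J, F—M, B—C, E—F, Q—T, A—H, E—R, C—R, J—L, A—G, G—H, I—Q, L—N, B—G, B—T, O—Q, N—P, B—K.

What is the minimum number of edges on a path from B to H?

Level 0: B
Level 1: C, G, I, J, K, T
Level 2: A, D, E, H, L, M, N, O, Q, R, S, U
Level 3: F, P
H first appears at level 2.

2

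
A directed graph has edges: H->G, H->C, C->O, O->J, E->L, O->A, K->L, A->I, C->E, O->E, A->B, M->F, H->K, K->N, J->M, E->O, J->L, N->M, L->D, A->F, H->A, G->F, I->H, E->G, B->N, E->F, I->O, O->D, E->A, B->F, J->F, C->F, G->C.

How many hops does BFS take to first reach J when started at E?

2

Level 0: E
Level 1: A, F, G, L, O
Level 2: B, C, D, I, J
Level 3: H, M, N
Level 4: K
J first appears at level 2.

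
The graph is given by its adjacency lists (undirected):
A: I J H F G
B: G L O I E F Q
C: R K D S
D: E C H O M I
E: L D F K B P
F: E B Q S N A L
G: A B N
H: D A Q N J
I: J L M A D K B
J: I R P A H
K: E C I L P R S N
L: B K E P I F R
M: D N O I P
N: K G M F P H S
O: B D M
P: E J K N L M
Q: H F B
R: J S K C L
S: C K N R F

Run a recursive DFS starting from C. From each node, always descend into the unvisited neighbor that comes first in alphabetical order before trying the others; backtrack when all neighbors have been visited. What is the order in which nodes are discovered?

C, D, E, B, F, A, G, N, H, J, I, K, L, P, M, O, R, S, Q

Visit C
C → D
D → E
E → B
B → F
F → A
A → G
G → N
N → H
H → J
J → I
I → K
K → L
L → P
P → M
M → O
L → R
R → S
H → Q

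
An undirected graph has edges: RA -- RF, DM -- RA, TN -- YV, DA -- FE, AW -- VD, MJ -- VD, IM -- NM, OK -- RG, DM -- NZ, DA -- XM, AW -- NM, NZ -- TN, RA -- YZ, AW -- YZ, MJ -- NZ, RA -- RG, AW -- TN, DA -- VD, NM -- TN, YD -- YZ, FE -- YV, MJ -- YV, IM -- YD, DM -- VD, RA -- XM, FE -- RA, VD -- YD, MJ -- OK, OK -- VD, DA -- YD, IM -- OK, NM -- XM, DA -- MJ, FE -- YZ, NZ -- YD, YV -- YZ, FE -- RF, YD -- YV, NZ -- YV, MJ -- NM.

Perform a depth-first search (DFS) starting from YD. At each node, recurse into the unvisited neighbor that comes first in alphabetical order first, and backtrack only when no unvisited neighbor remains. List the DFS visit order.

YD, DA, FE, RA, DM, NZ, MJ, NM, AW, TN, YV, YZ, VD, OK, IM, RG, XM, RF

Visit YD
YD → DA
DA → FE
FE → RA
RA → DM
DM → NZ
NZ → MJ
MJ → NM
NM → AW
AW → TN
TN → YV
YV → YZ
AW → VD
VD → OK
OK → IM
OK → RG
NM → XM
RA → RF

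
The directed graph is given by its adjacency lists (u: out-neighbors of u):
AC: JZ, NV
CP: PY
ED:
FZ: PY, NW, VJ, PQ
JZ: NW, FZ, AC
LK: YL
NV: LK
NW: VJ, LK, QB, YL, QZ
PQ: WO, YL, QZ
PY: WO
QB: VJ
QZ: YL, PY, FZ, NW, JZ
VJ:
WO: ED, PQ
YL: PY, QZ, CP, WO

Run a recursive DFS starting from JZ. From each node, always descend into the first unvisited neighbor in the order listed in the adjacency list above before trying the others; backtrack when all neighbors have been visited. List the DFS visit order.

Visit JZ
JZ → NW
NW → VJ
NW → LK
LK → YL
YL → PY
PY → WO
WO → ED
WO → PQ
PQ → QZ
QZ → FZ
YL → CP
NW → QB
JZ → AC
AC → NV

JZ NW VJ LK YL PY WO ED PQ QZ FZ CP QB AC NV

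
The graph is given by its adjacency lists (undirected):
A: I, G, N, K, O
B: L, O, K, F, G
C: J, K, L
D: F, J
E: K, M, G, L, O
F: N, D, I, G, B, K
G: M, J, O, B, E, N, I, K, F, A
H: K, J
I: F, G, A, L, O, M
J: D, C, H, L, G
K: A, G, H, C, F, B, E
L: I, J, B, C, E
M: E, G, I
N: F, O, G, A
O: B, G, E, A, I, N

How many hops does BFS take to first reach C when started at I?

2

Level 0: I
Level 1: A, F, G, L, M, O
Level 2: B, C, D, E, J, K, N
Level 3: H
C first appears at level 2.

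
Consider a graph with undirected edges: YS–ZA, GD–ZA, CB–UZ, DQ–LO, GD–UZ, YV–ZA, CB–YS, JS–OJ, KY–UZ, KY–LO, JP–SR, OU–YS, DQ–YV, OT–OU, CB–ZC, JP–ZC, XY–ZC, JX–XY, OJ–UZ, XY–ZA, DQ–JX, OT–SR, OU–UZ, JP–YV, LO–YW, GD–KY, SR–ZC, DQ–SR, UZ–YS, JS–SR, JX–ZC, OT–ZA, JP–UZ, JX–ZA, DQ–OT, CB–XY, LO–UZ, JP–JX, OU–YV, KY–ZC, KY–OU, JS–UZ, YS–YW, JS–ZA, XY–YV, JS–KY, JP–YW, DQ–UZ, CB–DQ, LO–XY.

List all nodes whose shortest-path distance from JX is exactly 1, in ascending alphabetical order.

DQ, JP, XY, ZA, ZC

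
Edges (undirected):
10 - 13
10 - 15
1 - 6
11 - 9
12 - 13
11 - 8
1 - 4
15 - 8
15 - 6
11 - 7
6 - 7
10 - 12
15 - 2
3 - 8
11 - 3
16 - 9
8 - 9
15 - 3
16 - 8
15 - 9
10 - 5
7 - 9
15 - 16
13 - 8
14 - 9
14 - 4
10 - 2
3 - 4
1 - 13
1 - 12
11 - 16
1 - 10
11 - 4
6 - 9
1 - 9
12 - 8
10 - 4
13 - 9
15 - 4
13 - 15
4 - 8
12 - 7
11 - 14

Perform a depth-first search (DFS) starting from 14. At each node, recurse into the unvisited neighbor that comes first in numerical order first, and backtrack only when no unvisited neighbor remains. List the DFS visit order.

Visit 14
14 → 4
4 → 1
1 → 6
6 → 7
7 → 9
9 → 8
8 → 3
3 → 11
11 → 16
16 → 15
15 → 2
2 → 10
10 → 5
10 → 12
12 → 13

14, 4, 1, 6, 7, 9, 8, 3, 11, 16, 15, 2, 10, 5, 12, 13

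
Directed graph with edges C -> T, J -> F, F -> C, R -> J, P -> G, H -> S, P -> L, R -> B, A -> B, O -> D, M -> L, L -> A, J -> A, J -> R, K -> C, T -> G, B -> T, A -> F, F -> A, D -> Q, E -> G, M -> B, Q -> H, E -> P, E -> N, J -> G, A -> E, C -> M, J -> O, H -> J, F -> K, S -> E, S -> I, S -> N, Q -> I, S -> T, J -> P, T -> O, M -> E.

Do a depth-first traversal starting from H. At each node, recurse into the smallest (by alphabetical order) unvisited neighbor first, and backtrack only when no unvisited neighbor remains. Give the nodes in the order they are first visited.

H → J → A → B → T → G → O → D → Q → I → E → N → P → L → F → C → M → K → R → S

Visit H
H → J
J → A
A → B
B → T
T → G
T → O
O → D
D → Q
Q → I
A → E
E → N
E → P
P → L
A → F
F → C
C → M
F → K
J → R
H → S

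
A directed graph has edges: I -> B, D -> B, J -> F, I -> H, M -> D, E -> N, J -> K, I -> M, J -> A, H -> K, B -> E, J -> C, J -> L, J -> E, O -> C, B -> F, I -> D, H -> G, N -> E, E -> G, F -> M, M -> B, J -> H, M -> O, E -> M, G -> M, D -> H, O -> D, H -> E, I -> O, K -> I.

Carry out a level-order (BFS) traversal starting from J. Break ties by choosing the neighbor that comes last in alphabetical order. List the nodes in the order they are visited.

Visit J; enqueue L, K, H, F, E, C, A → queue [L, K, H, F, E, C, A]
Visit L → queue [K, H, F, E, C, A]
Visit K; enqueue I → queue [H, F, E, C, A, I]
Visit H; enqueue G → queue [F, E, C, A, I, G]
Visit F; enqueue M → queue [E, C, A, I, G, M]
Visit E; enqueue N → queue [C, A, I, G, M, N]
Visit C → queue [A, I, G, M, N]
Visit A → queue [I, G, M, N]
Visit I; enqueue O, D, B → queue [G, M, N, O, D, B]
Visit G → queue [M, N, O, D, B]
Visit M → queue [N, O, D, B]
Visit N → queue [O, D, B]
Visit O → queue [D, B]
Visit D → queue [B]
Visit B → queue []

J L K H F E C A I G M N O D B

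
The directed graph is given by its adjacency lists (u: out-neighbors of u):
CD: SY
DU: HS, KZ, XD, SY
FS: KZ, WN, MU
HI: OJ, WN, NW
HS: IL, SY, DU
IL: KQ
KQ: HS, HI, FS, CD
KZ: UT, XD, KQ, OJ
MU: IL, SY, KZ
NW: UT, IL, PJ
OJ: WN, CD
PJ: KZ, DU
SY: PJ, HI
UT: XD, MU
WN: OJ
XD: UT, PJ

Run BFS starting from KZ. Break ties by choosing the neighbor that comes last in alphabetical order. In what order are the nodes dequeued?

Visit KZ; enqueue XD, UT, OJ, KQ → queue [XD, UT, OJ, KQ]
Visit XD; enqueue PJ → queue [UT, OJ, KQ, PJ]
Visit UT; enqueue MU → queue [OJ, KQ, PJ, MU]
Visit OJ; enqueue WN, CD → queue [KQ, PJ, MU, WN, CD]
Visit KQ; enqueue HS, HI, FS → queue [PJ, MU, WN, CD, HS, HI, FS]
Visit PJ; enqueue DU → queue [MU, WN, CD, HS, HI, FS, DU]
Visit MU; enqueue SY, IL → queue [WN, CD, HS, HI, FS, DU, SY, IL]
Visit WN → queue [CD, HS, HI, FS, DU, SY, IL]
Visit CD → queue [HS, HI, FS, DU, SY, IL]
Visit HS → queue [HI, FS, DU, SY, IL]
Visit HI; enqueue NW → queue [FS, DU, SY, IL, NW]
Visit FS → queue [DU, SY, IL, NW]
Visit DU → queue [SY, IL, NW]
Visit SY → queue [IL, NW]
Visit IL → queue [NW]
Visit NW → queue []

KZ -> XD -> UT -> OJ -> KQ -> PJ -> MU -> WN -> CD -> HS -> HI -> FS -> DU -> SY -> IL -> NW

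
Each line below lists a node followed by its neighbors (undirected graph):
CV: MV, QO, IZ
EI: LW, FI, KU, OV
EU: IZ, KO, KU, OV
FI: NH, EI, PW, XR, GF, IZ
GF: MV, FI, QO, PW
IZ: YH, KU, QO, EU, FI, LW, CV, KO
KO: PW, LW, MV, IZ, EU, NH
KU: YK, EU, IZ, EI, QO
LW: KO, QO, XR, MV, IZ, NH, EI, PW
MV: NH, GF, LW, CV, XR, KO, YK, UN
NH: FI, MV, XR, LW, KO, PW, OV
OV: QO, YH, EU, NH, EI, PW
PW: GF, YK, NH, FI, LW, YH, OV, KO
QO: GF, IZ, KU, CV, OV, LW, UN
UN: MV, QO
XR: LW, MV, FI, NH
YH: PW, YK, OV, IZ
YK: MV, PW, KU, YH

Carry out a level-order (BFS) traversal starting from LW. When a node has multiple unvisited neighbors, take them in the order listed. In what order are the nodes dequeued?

LW KO QO XR MV IZ NH EI PW EU GF KU CV OV UN FI YK YH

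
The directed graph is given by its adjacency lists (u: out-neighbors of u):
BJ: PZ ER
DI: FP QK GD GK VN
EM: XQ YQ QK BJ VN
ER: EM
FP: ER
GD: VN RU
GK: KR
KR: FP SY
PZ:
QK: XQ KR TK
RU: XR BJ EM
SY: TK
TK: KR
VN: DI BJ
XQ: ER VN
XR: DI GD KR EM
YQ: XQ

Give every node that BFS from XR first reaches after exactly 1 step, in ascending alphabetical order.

DI, EM, GD, KR

Level 0: XR
Level 1: DI, EM, GD, KR
Level 2: BJ, FP, GK, QK, RU, SY, VN, XQ, YQ
Level 3: ER, PZ, TK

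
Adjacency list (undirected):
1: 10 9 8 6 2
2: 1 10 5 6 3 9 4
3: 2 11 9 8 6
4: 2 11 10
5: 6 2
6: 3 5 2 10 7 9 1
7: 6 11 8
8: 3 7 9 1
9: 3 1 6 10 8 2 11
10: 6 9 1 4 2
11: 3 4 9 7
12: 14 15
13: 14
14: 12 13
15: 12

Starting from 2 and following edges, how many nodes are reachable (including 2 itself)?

11

BFS from 2 visits: 2, 1, 3, 4, 5, 6, 9, 10, 8, 11, 7
Reachable nodes: 11 of 15 total.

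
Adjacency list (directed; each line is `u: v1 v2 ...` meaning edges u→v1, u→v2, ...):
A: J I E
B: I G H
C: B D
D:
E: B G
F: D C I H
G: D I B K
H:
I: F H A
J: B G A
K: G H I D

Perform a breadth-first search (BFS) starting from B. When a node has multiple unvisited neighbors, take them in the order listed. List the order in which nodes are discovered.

B, I, G, H, F, A, D, K, C, J, E

Visit B; enqueue I, G, H → queue [I, G, H]
Visit I; enqueue F, A → queue [G, H, F, A]
Visit G; enqueue D, K → queue [H, F, A, D, K]
Visit H → queue [F, A, D, K]
Visit F; enqueue C → queue [A, D, K, C]
Visit A; enqueue J, E → queue [D, K, C, J, E]
Visit D → queue [K, C, J, E]
Visit K → queue [C, J, E]
Visit C → queue [J, E]
Visit J → queue [E]
Visit E → queue []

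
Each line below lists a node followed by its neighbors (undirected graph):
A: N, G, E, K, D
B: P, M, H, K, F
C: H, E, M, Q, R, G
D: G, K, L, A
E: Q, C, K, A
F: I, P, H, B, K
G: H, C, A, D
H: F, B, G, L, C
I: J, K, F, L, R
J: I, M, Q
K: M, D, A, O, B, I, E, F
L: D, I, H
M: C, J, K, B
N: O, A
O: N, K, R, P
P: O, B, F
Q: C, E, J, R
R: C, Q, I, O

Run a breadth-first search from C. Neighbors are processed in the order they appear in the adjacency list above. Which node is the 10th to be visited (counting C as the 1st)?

L

Visit C; enqueue H, E, M, Q, R, G → queue [H, E, M, Q, R, G]
Visit H; enqueue F, B, L → queue [E, M, Q, R, G, F, B, L]
Visit E; enqueue K, A → queue [M, Q, R, G, F, B, L, K, A]
Visit M; enqueue J → queue [Q, R, G, F, B, L, K, A, J]
Visit Q → queue [R, G, F, B, L, K, A, J]
Visit R; enqueue I, O → queue [G, F, B, L, K, A, J, I, O]
Visit G; enqueue D → queue [F, B, L, K, A, J, I, O, D]
Visit F; enqueue P → queue [B, L, K, A, J, I, O, D, P]
Visit B → queue [L, K, A, J, I, O, D, P]
Visit L → queue [K, A, J, I, O, D, P]
Visit K → queue [A, J, I, O, D, P]
Visit A; enqueue N → queue [J, I, O, D, P, N]
Visit J → queue [I, O, D, P, N]
Visit I → queue [O, D, P, N]
Visit O → queue [D, P, N]
Visit D → queue [P, N]
Visit P → queue [N]
Visit N → queue []

Visit order: C, H, E, M, Q, R, G, F, B, L, K, A, J, I, O, D, P, N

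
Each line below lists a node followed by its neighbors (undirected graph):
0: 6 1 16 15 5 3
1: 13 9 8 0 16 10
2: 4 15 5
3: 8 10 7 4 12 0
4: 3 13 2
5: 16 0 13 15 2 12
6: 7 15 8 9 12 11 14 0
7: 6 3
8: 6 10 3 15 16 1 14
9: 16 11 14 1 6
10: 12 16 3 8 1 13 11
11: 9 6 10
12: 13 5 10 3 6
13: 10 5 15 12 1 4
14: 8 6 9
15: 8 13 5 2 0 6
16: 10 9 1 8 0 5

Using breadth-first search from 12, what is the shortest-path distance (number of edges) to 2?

2

Level 0: 12
Level 1: 3, 5, 6, 10, 13
Level 2: 0, 1, 2, 4, 7, 8, 9, 11, 14, 15, 16
2 first appears at level 2.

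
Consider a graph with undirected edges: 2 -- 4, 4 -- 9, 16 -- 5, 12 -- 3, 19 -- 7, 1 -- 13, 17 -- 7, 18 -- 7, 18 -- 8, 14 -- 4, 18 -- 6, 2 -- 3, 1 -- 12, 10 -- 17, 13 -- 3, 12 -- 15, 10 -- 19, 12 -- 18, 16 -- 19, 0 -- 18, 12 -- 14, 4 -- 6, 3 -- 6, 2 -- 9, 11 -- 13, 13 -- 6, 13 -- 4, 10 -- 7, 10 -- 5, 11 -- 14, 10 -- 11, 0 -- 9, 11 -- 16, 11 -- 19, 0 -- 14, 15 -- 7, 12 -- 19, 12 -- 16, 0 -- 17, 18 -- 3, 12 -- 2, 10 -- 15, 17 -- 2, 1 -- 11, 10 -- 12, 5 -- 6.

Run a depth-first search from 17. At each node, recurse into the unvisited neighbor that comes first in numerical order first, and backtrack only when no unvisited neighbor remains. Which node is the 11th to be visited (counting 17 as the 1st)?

Visit 17
17 → 0
0 → 9
9 → 2
2 → 3
3 → 6
6 → 4
4 → 13
13 → 1
1 → 11
11 → 10
10 → 5
5 → 16
16 → 12
12 → 14
12 → 15
15 → 7
7 → 18
18 → 8
7 → 19

Visit order: 17, 0, 9, 2, 3, 6, 4, 13, 1, 11, 10, 5, 16, 12, 14, 15, 7, 18, 8, 19

10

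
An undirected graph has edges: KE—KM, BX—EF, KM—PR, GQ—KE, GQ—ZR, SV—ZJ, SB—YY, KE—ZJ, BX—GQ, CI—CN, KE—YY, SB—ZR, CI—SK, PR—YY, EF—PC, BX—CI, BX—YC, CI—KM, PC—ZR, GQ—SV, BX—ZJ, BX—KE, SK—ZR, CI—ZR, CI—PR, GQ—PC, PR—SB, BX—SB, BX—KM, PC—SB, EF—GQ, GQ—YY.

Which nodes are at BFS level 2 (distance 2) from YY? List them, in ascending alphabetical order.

Level 0: YY
Level 1: GQ, KE, PR, SB
Level 2: BX, CI, EF, KM, PC, SV, ZJ, ZR
Level 3: CN, SK, YC

BX, CI, EF, KM, PC, SV, ZJ, ZR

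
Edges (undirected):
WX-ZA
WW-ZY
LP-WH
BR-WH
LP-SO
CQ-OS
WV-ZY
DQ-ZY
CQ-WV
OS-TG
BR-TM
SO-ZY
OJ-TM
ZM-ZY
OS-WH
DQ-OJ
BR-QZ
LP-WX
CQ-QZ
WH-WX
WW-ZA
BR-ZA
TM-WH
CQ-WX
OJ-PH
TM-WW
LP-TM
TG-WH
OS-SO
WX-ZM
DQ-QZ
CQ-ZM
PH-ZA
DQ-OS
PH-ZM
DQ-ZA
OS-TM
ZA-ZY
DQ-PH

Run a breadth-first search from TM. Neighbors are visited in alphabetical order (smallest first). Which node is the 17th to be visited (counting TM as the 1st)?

ZM

Visit TM; enqueue BR, LP, OJ, OS, WH, WW → queue [BR, LP, OJ, OS, WH, WW]
Visit BR; enqueue QZ, ZA → queue [LP, OJ, OS, WH, WW, QZ, ZA]
Visit LP; enqueue SO, WX → queue [OJ, OS, WH, WW, QZ, ZA, SO, WX]
Visit OJ; enqueue DQ, PH → queue [OS, WH, WW, QZ, ZA, SO, WX, DQ, PH]
Visit OS; enqueue CQ, TG → queue [WH, WW, QZ, ZA, SO, WX, DQ, PH, CQ, TG]
Visit WH → queue [WW, QZ, ZA, SO, WX, DQ, PH, CQ, TG]
Visit WW; enqueue ZY → queue [QZ, ZA, SO, WX, DQ, PH, CQ, TG, ZY]
Visit QZ → queue [ZA, SO, WX, DQ, PH, CQ, TG, ZY]
Visit ZA → queue [SO, WX, DQ, PH, CQ, TG, ZY]
Visit SO → queue [WX, DQ, PH, CQ, TG, ZY]
Visit WX; enqueue ZM → queue [DQ, PH, CQ, TG, ZY, ZM]
Visit DQ → queue [PH, CQ, TG, ZY, ZM]
Visit PH → queue [CQ, TG, ZY, ZM]
Visit CQ; enqueue WV → queue [TG, ZY, ZM, WV]
Visit TG → queue [ZY, ZM, WV]
Visit ZY → queue [ZM, WV]
Visit ZM → queue [WV]
Visit WV → queue []

Visit order: TM, BR, LP, OJ, OS, WH, WW, QZ, ZA, SO, WX, DQ, PH, CQ, TG, ZY, ZM, WV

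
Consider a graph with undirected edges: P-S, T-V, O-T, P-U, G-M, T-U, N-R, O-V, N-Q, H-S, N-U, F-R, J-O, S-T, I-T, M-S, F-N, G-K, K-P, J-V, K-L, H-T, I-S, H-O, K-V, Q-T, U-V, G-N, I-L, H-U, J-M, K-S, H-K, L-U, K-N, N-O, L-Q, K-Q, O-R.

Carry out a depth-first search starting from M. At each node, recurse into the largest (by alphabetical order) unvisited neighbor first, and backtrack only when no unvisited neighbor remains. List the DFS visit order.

Visit M
M → S
S → T
T → V
V → U
U → P
P → K
K → Q
Q → N
N → R
R → O
O → J
O → H
R → F
N → G
Q → L
L → I

M → S → T → V → U → P → K → Q → N → R → O → J → H → F → G → L → I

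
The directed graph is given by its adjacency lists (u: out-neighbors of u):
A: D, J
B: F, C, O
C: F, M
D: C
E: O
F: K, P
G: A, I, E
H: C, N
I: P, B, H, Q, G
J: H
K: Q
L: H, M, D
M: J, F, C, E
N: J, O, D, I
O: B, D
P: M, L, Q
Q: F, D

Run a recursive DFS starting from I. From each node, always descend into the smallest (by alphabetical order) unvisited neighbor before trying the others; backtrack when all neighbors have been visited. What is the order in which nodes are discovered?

Visit I
I → B
B → C
C → F
F → K
K → Q
Q → D
F → P
P → L
L → H
H → N
N → J
N → O
L → M
M → E
I → G
G → A

I, B, C, F, K, Q, D, P, L, H, N, J, O, M, E, G, A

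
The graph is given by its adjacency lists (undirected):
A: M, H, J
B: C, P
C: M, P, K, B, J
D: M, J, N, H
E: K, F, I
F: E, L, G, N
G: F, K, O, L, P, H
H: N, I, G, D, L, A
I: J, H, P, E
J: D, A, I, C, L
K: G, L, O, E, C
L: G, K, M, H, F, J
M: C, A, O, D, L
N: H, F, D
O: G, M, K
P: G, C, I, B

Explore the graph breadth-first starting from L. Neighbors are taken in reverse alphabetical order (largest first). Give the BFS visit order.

L M K J H G F O D C A E I N P B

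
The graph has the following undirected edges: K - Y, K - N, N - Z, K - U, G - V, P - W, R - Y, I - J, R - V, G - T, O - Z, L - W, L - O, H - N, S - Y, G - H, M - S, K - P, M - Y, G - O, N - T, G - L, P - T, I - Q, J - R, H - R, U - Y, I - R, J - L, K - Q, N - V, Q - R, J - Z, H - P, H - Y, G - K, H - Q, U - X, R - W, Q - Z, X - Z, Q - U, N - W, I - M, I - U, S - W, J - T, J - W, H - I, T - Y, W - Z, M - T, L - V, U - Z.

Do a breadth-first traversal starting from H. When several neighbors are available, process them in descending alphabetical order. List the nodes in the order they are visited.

Visit H; enqueue Y, R, Q, P, N, I, G → queue [Y, R, Q, P, N, I, G]
Visit Y; enqueue U, T, S, M, K → queue [R, Q, P, N, I, G, U, T, S, M, K]
Visit R; enqueue W, V, J → queue [Q, P, N, I, G, U, T, S, M, K, W, V, J]
Visit Q; enqueue Z → queue [P, N, I, G, U, T, S, M, K, W, V, J, Z]
Visit P → queue [N, I, G, U, T, S, M, K, W, V, J, Z]
Visit N → queue [I, G, U, T, S, M, K, W, V, J, Z]
Visit I → queue [G, U, T, S, M, K, W, V, J, Z]
Visit G; enqueue O, L → queue [U, T, S, M, K, W, V, J, Z, O, L]
Visit U; enqueue X → queue [T, S, M, K, W, V, J, Z, O, L, X]
Visit T → queue [S, M, K, W, V, J, Z, O, L, X]
Visit S → queue [M, K, W, V, J, Z, O, L, X]
Visit M → queue [K, W, V, J, Z, O, L, X]
Visit K → queue [W, V, J, Z, O, L, X]
Visit W → queue [V, J, Z, O, L, X]
Visit V → queue [J, Z, O, L, X]
Visit J → queue [Z, O, L, X]
Visit Z → queue [O, L, X]
Visit O → queue [L, X]
Visit L → queue [X]
Visit X → queue []

H, Y, R, Q, P, N, I, G, U, T, S, M, K, W, V, J, Z, O, L, X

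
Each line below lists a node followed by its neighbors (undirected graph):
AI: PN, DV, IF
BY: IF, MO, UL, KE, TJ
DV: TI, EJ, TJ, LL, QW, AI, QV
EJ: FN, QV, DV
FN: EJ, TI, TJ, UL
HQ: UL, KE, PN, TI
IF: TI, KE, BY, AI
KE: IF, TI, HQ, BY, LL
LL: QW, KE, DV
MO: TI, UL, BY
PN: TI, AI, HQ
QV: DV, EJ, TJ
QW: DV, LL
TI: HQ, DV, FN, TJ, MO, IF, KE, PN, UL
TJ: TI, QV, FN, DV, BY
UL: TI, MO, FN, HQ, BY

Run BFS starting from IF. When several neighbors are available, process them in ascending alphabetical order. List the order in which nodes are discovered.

IF AI BY KE TI DV PN MO TJ UL HQ LL FN EJ QV QW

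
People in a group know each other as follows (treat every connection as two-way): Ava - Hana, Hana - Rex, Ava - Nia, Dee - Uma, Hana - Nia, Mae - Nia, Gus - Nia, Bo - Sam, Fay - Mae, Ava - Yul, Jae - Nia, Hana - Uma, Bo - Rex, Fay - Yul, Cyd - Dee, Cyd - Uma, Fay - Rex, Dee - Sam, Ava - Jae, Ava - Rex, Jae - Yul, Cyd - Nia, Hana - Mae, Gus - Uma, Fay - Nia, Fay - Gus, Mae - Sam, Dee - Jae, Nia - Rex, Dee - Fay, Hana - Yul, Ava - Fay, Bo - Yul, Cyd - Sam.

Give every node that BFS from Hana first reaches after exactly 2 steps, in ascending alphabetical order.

Bo, Cyd, Dee, Fay, Gus, Jae, Sam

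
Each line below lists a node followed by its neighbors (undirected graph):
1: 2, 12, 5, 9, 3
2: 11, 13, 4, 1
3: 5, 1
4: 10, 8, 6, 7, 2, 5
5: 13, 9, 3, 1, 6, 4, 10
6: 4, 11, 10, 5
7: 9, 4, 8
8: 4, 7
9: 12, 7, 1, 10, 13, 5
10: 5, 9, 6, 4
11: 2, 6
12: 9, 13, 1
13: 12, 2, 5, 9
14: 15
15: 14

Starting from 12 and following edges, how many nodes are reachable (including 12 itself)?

BFS from 12 visits: 12, 1, 9, 13, 2, 3, 5, 7, 10, 4, 11, 6, 8
Reachable nodes: 13 of 15 total.

13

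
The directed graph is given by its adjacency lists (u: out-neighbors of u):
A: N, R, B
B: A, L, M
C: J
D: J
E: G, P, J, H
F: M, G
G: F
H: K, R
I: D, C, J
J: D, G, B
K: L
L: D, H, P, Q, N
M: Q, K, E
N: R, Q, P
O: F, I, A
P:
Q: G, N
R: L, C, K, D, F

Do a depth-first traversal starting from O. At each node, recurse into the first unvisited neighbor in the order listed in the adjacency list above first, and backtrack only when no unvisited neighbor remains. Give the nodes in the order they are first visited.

Visit O
O → F
F → M
M → Q
Q → G
Q → N
N → R
R → L
L → D
D → J
J → B
B → A
L → H
H → K
L → P
R → C
M → E
O → I

O, F, M, Q, G, N, R, L, D, J, B, A, H, K, P, C, E, I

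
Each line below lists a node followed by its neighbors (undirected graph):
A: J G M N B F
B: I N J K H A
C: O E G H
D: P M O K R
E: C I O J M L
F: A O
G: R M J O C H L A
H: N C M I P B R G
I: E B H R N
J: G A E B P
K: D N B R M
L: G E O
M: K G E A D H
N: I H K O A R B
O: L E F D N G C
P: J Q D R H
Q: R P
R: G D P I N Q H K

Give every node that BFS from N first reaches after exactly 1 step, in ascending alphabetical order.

A, B, H, I, K, O, R

Level 0: N
Level 1: A, B, H, I, K, O, R
Level 2: C, D, E, F, G, J, L, M, P, Q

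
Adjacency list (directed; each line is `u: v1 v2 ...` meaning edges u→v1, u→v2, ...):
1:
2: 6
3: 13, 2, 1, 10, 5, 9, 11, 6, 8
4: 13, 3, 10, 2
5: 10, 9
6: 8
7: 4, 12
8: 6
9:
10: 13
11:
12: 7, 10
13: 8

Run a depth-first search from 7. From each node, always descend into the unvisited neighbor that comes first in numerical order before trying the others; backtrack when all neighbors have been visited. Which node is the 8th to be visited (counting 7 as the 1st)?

5

Visit 7
7 → 4
4 → 2
2 → 6
6 → 8
4 → 3
3 → 1
3 → 5
5 → 9
5 → 10
10 → 13
3 → 11
7 → 12

Visit order: 7, 4, 2, 6, 8, 3, 1, 5, 9, 10, 13, 11, 12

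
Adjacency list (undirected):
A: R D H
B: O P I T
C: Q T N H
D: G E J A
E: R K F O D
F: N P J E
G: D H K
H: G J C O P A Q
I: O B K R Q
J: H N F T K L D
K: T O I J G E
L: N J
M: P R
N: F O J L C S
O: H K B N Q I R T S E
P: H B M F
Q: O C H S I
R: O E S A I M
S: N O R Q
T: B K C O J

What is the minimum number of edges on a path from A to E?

2

Level 0: A
Level 1: D, H, R
Level 2: C, E, G, I, J, M, O, P, Q, S
Level 3: B, F, K, L, N, T
E first appears at level 2.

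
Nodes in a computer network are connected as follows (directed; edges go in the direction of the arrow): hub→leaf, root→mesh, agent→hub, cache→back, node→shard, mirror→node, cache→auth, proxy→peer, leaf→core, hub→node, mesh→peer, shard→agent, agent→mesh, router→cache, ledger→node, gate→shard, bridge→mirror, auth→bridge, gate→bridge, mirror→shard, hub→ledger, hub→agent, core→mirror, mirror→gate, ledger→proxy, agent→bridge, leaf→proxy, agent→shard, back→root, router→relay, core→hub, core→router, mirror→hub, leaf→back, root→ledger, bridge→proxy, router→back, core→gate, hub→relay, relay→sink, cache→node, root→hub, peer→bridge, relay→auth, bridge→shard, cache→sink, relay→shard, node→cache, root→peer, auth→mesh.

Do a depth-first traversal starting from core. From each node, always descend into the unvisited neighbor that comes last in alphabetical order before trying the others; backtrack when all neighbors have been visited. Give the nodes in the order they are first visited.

core router relay sink shard agent mesh peer bridge proxy mirror node cache back root ledger hub leaf auth gate

Visit core
core → router
router → relay
relay → sink
relay → shard
shard → agent
agent → mesh
mesh → peer
peer → bridge
bridge → proxy
bridge → mirror
mirror → node
node → cache
cache → back
back → root
root → ledger
root → hub
hub → leaf
cache → auth
mirror → gate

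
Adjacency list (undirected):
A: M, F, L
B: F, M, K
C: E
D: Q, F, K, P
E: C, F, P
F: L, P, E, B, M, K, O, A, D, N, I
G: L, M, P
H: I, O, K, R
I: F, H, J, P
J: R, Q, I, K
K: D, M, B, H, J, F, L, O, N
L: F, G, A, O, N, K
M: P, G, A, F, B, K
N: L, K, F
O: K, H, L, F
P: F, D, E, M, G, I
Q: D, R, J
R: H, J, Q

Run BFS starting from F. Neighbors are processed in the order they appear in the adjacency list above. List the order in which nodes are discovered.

F -> L -> P -> E -> B -> M -> K -> O -> A -> D -> N -> I -> G -> C -> H -> J -> Q -> R

Visit F; enqueue L, P, E, B, M, K, O, A, D, N, I → queue [L, P, E, B, M, K, O, A, D, N, I]
Visit L; enqueue G → queue [P, E, B, M, K, O, A, D, N, I, G]
Visit P → queue [E, B, M, K, O, A, D, N, I, G]
Visit E; enqueue C → queue [B, M, K, O, A, D, N, I, G, C]
Visit B → queue [M, K, O, A, D, N, I, G, C]
Visit M → queue [K, O, A, D, N, I, G, C]
Visit K; enqueue H, J → queue [O, A, D, N, I, G, C, H, J]
Visit O → queue [A, D, N, I, G, C, H, J]
Visit A → queue [D, N, I, G, C, H, J]
Visit D; enqueue Q → queue [N, I, G, C, H, J, Q]
Visit N → queue [I, G, C, H, J, Q]
Visit I → queue [G, C, H, J, Q]
Visit G → queue [C, H, J, Q]
Visit C → queue [H, J, Q]
Visit H; enqueue R → queue [J, Q, R]
Visit J → queue [Q, R]
Visit Q → queue [R]
Visit R → queue []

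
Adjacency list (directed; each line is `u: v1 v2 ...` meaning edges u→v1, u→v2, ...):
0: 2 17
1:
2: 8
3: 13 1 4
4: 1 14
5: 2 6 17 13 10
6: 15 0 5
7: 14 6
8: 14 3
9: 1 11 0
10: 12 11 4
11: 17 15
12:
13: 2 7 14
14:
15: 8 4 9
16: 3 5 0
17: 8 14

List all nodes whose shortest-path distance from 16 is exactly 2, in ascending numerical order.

Level 0: 16
Level 1: 0, 3, 5
Level 2: 1, 2, 4, 6, 10, 13, 17
Level 3: 7, 8, 11, 12, 14, 15
Level 4: 9

1, 2, 4, 6, 10, 13, 17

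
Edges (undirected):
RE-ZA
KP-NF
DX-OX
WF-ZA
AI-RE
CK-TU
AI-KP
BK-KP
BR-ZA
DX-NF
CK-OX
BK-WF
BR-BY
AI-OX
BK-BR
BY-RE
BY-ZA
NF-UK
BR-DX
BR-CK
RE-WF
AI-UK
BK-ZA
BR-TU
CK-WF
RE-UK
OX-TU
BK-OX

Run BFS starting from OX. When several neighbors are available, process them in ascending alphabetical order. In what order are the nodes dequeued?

Visit OX; enqueue AI, BK, CK, DX, TU → queue [AI, BK, CK, DX, TU]
Visit AI; enqueue KP, RE, UK → queue [BK, CK, DX, TU, KP, RE, UK]
Visit BK; enqueue BR, WF, ZA → queue [CK, DX, TU, KP, RE, UK, BR, WF, ZA]
Visit CK → queue [DX, TU, KP, RE, UK, BR, WF, ZA]
Visit DX; enqueue NF → queue [TU, KP, RE, UK, BR, WF, ZA, NF]
Visit TU → queue [KP, RE, UK, BR, WF, ZA, NF]
Visit KP → queue [RE, UK, BR, WF, ZA, NF]
Visit RE; enqueue BY → queue [UK, BR, WF, ZA, NF, BY]
Visit UK → queue [BR, WF, ZA, NF, BY]
Visit BR → queue [WF, ZA, NF, BY]
Visit WF → queue [ZA, NF, BY]
Visit ZA → queue [NF, BY]
Visit NF → queue [BY]
Visit BY → queue []

OX → AI → BK → CK → DX → TU → KP → RE → UK → BR → WF → ZA → NF → BY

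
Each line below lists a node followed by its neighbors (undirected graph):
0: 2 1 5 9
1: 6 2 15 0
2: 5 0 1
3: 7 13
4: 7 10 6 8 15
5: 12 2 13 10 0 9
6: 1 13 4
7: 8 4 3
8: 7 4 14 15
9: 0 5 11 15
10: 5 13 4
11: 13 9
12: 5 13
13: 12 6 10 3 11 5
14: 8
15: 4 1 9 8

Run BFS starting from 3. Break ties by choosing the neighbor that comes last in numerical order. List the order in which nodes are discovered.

Visit 3; enqueue 13, 7 → queue [13, 7]
Visit 13; enqueue 12, 11, 10, 6, 5 → queue [7, 12, 11, 10, 6, 5]
Visit 7; enqueue 8, 4 → queue [12, 11, 10, 6, 5, 8, 4]
Visit 12 → queue [11, 10, 6, 5, 8, 4]
Visit 11; enqueue 9 → queue [10, 6, 5, 8, 4, 9]
Visit 10 → queue [6, 5, 8, 4, 9]
Visit 6; enqueue 1 → queue [5, 8, 4, 9, 1]
Visit 5; enqueue 2, 0 → queue [8, 4, 9, 1, 2, 0]
Visit 8; enqueue 15, 14 → queue [4, 9, 1, 2, 0, 15, 14]
Visit 4 → queue [9, 1, 2, 0, 15, 14]
Visit 9 → queue [1, 2, 0, 15, 14]
Visit 1 → queue [2, 0, 15, 14]
Visit 2 → queue [0, 15, 14]
Visit 0 → queue [15, 14]
Visit 15 → queue [14]
Visit 14 → queue []

3, 13, 7, 12, 11, 10, 6, 5, 8, 4, 9, 1, 2, 0, 15, 14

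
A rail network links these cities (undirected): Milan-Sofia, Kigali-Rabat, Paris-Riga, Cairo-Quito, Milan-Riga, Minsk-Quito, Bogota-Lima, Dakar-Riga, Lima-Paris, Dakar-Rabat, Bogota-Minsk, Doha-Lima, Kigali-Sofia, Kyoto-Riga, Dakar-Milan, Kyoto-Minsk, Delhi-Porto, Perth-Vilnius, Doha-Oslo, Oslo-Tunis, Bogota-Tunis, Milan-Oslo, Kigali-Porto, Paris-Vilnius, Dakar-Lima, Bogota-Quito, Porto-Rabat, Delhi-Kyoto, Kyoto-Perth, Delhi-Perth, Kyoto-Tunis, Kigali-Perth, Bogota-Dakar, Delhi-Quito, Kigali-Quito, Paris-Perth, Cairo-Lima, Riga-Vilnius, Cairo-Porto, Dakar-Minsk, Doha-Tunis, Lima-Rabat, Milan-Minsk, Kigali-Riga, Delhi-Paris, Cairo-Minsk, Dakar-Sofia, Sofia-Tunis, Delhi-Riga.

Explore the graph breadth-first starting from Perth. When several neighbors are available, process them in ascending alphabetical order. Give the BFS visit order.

Perth, Delhi, Kigali, Kyoto, Paris, Vilnius, Porto, Quito, Riga, Rabat, Sofia, Minsk, Tunis, Lima, Cairo, Bogota, Dakar, Milan, Doha, Oslo

Visit Perth; enqueue Delhi, Kigali, Kyoto, Paris, Vilnius → queue [Delhi, Kigali, Kyoto, Paris, Vilnius]
Visit Delhi; enqueue Porto, Quito, Riga → queue [Kigali, Kyoto, Paris, Vilnius, Porto, Quito, Riga]
Visit Kigali; enqueue Rabat, Sofia → queue [Kyoto, Paris, Vilnius, Porto, Quito, Riga, Rabat, Sofia]
Visit Kyoto; enqueue Minsk, Tunis → queue [Paris, Vilnius, Porto, Quito, Riga, Rabat, Sofia, Minsk, Tunis]
Visit Paris; enqueue Lima → queue [Vilnius, Porto, Quito, Riga, Rabat, Sofia, Minsk, Tunis, Lima]
Visit Vilnius → queue [Porto, Quito, Riga, Rabat, Sofia, Minsk, Tunis, Lima]
Visit Porto; enqueue Cairo → queue [Quito, Riga, Rabat, Sofia, Minsk, Tunis, Lima, Cairo]
Visit Quito; enqueue Bogota → queue [Riga, Rabat, Sofia, Minsk, Tunis, Lima, Cairo, Bogota]
Visit Riga; enqueue Dakar, Milan → queue [Rabat, Sofia, Minsk, Tunis, Lima, Cairo, Bogota, Dakar, Milan]
Visit Rabat → queue [Sofia, Minsk, Tunis, Lima, Cairo, Bogota, Dakar, Milan]
Visit Sofia → queue [Minsk, Tunis, Lima, Cairo, Bogota, Dakar, Milan]
Visit Minsk → queue [Tunis, Lima, Cairo, Bogota, Dakar, Milan]
Visit Tunis; enqueue Doha, Oslo → queue [Lima, Cairo, Bogota, Dakar, Milan, Doha, Oslo]
Visit Lima → queue [Cairo, Bogota, Dakar, Milan, Doha, Oslo]
Visit Cairo → queue [Bogota, Dakar, Milan, Doha, Oslo]
Visit Bogota → queue [Dakar, Milan, Doha, Oslo]
Visit Dakar → queue [Milan, Doha, Oslo]
Visit Milan → queue [Doha, Oslo]
Visit Doha → queue [Oslo]
Visit Oslo → queue []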